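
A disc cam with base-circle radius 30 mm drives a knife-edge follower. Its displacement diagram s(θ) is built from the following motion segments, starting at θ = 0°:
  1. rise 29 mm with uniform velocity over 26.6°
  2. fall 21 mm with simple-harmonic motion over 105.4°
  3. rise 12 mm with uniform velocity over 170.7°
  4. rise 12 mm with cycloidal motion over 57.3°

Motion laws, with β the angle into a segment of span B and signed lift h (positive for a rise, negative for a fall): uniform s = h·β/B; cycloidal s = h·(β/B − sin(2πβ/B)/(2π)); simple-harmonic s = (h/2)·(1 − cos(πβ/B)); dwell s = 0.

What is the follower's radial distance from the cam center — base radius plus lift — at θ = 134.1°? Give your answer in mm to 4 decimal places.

seg 1 [0°–26.6°] uniform, h=29: full span → s += 29 → s = 29.0000
seg 2 [26.6°–132°] simple-harmonic, h=-21: full span → s += -21 → s = 8.0000
seg 3 [132°–302.7°] uniform, h=12: θ=134.1° here. β=2.1, B=170.7. 12·2.1/170.7 = 0.1476 → s = 8.1476
radial distance = base radius + s = 30 + 8.1476 = 38.1476

38.1476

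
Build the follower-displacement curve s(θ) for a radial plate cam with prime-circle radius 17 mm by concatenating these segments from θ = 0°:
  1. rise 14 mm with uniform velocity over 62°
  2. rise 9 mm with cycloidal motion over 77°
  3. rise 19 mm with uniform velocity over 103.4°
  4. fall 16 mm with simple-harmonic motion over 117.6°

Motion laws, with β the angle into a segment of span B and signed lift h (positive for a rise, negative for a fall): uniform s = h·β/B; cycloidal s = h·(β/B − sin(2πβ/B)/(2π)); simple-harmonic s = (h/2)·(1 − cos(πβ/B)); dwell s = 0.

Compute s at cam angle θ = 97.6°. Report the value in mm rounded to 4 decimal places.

seg 1 [0°–62°] uniform, h=14: full span → s += 14 → s = 14.0000
seg 2 [62°–139°] cycloidal, h=9: θ=97.6° here. β=35.6, B=77. 9·(0.4623 − sin(2π·0.4623)/(2π)) = 3.8252 → s = 17.8252

17.8252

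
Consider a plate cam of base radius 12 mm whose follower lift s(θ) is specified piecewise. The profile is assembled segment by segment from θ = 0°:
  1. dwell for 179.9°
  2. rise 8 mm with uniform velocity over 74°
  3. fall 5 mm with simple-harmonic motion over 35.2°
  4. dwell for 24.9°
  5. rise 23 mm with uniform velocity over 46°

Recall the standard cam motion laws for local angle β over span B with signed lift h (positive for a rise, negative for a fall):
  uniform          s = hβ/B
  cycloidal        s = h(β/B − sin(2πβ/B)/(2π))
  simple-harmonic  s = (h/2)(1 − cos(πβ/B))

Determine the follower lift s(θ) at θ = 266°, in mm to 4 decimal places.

seg 1 [0°–179.9°] dwell: s stays 0.0000
seg 2 [179.9°–253.9°] uniform, h=8: full span → s += 8 → s = 8.0000
seg 3 [253.9°–289.1°] simple-harmonic, h=-5: θ=266° here. β=12.1, B=35.2. -5/2·(1 − cos(π·0.3437)) = -1.3215 → s = 6.6785

6.6785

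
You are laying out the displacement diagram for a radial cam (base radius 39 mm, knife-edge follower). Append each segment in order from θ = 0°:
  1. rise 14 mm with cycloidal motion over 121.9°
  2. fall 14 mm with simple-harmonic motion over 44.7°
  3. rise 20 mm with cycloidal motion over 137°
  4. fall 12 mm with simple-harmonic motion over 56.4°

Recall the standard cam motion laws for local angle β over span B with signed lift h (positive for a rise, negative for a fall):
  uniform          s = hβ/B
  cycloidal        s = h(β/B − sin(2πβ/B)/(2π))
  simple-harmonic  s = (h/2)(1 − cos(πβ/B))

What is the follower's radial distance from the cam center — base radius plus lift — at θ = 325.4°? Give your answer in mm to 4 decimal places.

seg 1 [0°–121.9°] cycloidal, h=14: full span → s += 14 → s = 14.0000
seg 2 [121.9°–166.6°] simple-harmonic, h=-14: full span → s += -14 → s = 0.0000
seg 3 [166.6°–303.6°] cycloidal, h=20: full span → s += 20 → s = 20.0000
seg 4 [303.6°–360°] simple-harmonic, h=-12: θ=325.4° here. β=21.8, B=56.4. -12/2·(1 − cos(π·0.3865)) = -3.9061 → s = 16.0939
radial distance = base radius + s = 39 + 16.0939 = 55.0939

55.0939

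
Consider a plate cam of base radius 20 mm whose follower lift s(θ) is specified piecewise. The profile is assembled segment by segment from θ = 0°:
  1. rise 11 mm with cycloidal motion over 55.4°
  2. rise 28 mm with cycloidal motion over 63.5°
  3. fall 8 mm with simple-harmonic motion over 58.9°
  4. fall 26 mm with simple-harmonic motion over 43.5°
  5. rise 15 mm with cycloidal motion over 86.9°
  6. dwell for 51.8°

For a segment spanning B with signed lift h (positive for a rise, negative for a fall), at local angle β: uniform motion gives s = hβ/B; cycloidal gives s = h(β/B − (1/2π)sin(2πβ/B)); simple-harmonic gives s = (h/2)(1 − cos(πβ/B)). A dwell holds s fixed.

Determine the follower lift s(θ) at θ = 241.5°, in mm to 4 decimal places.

seg 1 [0°–55.4°] cycloidal, h=11: full span → s += 11 → s = 11.0000
seg 2 [55.4°–118.9°] cycloidal, h=28: full span → s += 28 → s = 39.0000
seg 3 [118.9°–177.8°] simple-harmonic, h=-8: full span → s += -8 → s = 31.0000
seg 4 [177.8°–221.3°] simple-harmonic, h=-26: full span → s += -26 → s = 5.0000
seg 5 [221.3°–308.2°] cycloidal, h=15: θ=241.5° here. β=20.2, B=86.9. 15·(0.2325 − sin(2π·0.2325)/(2π)) = 1.1139 → s = 6.1139

6.1139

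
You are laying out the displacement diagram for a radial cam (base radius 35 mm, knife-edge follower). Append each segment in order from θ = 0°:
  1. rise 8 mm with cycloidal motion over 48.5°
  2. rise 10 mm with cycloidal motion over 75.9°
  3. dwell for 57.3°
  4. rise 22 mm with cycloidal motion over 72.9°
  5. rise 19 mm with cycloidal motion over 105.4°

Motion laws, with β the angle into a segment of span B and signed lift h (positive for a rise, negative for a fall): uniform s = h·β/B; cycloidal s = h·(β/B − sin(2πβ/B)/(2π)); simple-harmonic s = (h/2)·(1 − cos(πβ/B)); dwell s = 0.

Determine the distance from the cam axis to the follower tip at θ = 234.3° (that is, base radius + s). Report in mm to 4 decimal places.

seg 1 [0°–48.5°] cycloidal, h=8: full span → s += 8 → s = 8.0000
seg 2 [48.5°–124.4°] cycloidal, h=10: full span → s += 10 → s = 18.0000
seg 3 [124.4°–181.7°] dwell: s stays 18.0000
seg 4 [181.7°–254.6°] cycloidal, h=22: θ=234.3° here. β=52.6, B=72.9. 22·(0.7215 − sin(2π·0.7215)/(2π)) = 19.3194 → s = 37.3194
radial distance = base radius + s = 35 + 37.3194 = 72.3194

72.3194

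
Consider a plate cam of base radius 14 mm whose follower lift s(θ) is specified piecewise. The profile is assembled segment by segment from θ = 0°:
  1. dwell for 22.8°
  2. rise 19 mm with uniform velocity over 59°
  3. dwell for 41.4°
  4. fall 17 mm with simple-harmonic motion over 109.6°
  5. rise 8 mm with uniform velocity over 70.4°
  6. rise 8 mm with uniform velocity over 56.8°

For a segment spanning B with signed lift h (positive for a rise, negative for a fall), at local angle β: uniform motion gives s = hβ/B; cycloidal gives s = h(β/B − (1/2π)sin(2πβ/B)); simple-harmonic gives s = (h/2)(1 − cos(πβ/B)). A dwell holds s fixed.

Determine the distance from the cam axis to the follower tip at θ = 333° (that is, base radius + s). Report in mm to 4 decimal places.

seg 1 [0°–22.8°] dwell: s stays 0.0000
seg 2 [22.8°–81.8°] uniform, h=19: full span → s += 19 → s = 19.0000
seg 3 [81.8°–123.2°] dwell: s stays 19.0000
seg 4 [123.2°–232.8°] simple-harmonic, h=-17: full span → s += -17 → s = 2.0000
seg 5 [232.8°–303.2°] uniform, h=8: full span → s += 8 → s = 10.0000
seg 6 [303.2°–360°] uniform, h=8: θ=333° here. β=29.8, B=56.8. 8·29.8/56.8 = 4.1972 → s = 14.1972
radial distance = base radius + s = 14 + 14.1972 = 28.1972

28.1972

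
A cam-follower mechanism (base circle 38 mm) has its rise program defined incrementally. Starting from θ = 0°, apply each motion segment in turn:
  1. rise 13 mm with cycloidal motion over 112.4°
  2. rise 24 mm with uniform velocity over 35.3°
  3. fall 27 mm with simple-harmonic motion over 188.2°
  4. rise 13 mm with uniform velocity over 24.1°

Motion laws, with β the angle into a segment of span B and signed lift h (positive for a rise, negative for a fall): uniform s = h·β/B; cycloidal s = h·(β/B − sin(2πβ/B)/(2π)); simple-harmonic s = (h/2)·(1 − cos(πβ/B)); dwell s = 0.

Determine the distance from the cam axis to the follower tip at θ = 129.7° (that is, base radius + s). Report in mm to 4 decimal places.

seg 1 [0°–112.4°] cycloidal, h=13: full span → s += 13 → s = 13.0000
seg 2 [112.4°–147.7°] uniform, h=24: θ=129.7° here. β=17.3, B=35.3. 24·17.3/35.3 = 11.7620 → s = 24.7620
radial distance = base radius + s = 38 + 24.7620 = 62.7620

62.7620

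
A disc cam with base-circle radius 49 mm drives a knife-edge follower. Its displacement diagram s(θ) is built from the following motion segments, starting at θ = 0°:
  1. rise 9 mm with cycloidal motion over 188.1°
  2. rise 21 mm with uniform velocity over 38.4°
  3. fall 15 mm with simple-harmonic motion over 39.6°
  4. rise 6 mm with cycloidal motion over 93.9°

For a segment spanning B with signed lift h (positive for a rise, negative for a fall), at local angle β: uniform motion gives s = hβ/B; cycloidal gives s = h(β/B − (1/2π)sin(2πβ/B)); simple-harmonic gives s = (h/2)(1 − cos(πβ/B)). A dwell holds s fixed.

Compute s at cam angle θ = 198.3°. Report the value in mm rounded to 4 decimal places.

seg 1 [0°–188.1°] cycloidal, h=9: full span → s += 9 → s = 9.0000
seg 2 [188.1°–226.5°] uniform, h=21: θ=198.3° here. β=10.2, B=38.4. 21·10.2/38.4 = 5.5781 → s = 14.5781

14.5781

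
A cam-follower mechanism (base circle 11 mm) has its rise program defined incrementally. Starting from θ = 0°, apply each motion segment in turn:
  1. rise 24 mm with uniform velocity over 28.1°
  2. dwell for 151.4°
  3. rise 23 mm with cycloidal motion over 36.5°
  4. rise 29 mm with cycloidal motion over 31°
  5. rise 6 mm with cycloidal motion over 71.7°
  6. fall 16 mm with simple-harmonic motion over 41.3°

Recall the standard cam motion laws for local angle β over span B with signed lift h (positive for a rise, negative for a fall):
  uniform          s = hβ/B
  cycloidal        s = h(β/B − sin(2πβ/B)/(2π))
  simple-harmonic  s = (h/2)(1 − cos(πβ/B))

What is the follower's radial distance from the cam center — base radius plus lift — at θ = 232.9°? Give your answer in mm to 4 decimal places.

seg 1 [0°–28.1°] uniform, h=24: full span → s += 24 → s = 24.0000
seg 2 [28.1°–179.5°] dwell: s stays 24.0000
seg 3 [179.5°–216°] cycloidal, h=23: full span → s += 23 → s = 47.0000
seg 4 [216°–247°] cycloidal, h=29: θ=232.9° here. β=16.9, B=31. 29·(0.5452 − sin(2π·0.5452)/(2π)) = 17.1019 → s = 64.1019
radial distance = base radius + s = 11 + 64.1019 = 75.1019

75.1019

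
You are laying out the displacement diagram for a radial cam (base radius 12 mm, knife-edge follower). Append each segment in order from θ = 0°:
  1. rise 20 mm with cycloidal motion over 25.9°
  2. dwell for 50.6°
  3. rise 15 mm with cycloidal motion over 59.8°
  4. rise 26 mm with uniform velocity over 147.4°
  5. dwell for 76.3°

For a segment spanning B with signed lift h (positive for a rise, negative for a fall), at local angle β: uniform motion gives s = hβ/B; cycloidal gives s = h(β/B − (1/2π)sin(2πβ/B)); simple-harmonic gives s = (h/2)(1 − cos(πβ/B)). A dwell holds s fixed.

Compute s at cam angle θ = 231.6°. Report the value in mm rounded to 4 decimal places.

seg 1 [0°–25.9°] cycloidal, h=20: full span → s += 20 → s = 20.0000
seg 2 [25.9°–76.5°] dwell: s stays 20.0000
seg 3 [76.5°–136.3°] cycloidal, h=15: full span → s += 15 → s = 35.0000
seg 4 [136.3°–283.7°] uniform, h=26: θ=231.6° here. β=95.3, B=147.4. 26·95.3/147.4 = 16.8100 → s = 51.8100

51.8100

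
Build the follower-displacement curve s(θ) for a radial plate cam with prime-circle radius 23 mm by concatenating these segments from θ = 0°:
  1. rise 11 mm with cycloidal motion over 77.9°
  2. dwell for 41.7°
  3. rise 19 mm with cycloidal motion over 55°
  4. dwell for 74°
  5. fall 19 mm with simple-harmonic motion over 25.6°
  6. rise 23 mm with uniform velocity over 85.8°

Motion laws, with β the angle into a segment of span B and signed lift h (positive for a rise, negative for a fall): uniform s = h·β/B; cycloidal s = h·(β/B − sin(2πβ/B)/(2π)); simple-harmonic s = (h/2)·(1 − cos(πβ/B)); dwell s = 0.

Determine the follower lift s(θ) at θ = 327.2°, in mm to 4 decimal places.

seg 1 [0°–77.9°] cycloidal, h=11: full span → s += 11 → s = 11.0000
seg 2 [77.9°–119.6°] dwell: s stays 11.0000
seg 3 [119.6°–174.6°] cycloidal, h=19: full span → s += 19 → s = 30.0000
seg 4 [174.6°–248.6°] dwell: s stays 30.0000
seg 5 [248.6°–274.2°] simple-harmonic, h=-19: full span → s += -19 → s = 11.0000
seg 6 [274.2°–360°] uniform, h=23: θ=327.2° here. β=53, B=85.8. 23·53/85.8 = 14.2075 → s = 25.2075

25.2075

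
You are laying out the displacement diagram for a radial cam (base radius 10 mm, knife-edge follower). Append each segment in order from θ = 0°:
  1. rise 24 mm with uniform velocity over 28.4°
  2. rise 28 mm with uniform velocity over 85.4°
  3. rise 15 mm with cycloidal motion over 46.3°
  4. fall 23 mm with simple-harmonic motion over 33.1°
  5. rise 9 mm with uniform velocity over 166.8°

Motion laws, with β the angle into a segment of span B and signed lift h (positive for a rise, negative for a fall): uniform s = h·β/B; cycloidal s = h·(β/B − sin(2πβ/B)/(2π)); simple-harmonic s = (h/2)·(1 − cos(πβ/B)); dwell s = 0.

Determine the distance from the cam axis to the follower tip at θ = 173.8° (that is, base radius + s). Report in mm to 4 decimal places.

seg 1 [0°–28.4°] uniform, h=24: full span → s += 24 → s = 24.0000
seg 2 [28.4°–113.8°] uniform, h=28: full span → s += 28 → s = 52.0000
seg 3 [113.8°–160.1°] cycloidal, h=15: full span → s += 15 → s = 67.0000
seg 4 [160.1°–193.2°] simple-harmonic, h=-23: θ=173.8° here. β=13.7, B=33.1. -23/2·(1 − cos(π·0.4139)) = -8.4271 → s = 58.5729
radial distance = base radius + s = 10 + 58.5729 = 68.5729

68.5729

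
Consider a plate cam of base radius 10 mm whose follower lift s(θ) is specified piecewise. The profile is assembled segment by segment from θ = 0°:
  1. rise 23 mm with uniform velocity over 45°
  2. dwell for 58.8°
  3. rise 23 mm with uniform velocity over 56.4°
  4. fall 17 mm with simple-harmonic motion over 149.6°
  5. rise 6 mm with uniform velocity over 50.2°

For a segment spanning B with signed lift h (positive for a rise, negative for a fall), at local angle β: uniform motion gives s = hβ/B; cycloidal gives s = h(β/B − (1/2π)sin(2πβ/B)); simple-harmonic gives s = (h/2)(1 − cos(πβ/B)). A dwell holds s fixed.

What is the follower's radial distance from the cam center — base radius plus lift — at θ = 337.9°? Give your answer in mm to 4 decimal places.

seg 1 [0°–45°] uniform, h=23: full span → s += 23 → s = 23.0000
seg 2 [45°–103.8°] dwell: s stays 23.0000
seg 3 [103.8°–160.2°] uniform, h=23: full span → s += 23 → s = 46.0000
seg 4 [160.2°–309.8°] simple-harmonic, h=-17: full span → s += -17 → s = 29.0000
seg 5 [309.8°–360°] uniform, h=6: θ=337.9° here. β=28.1, B=50.2. 6·28.1/50.2 = 3.3586 → s = 32.3586
radial distance = base radius + s = 10 + 32.3586 = 42.3586

42.3586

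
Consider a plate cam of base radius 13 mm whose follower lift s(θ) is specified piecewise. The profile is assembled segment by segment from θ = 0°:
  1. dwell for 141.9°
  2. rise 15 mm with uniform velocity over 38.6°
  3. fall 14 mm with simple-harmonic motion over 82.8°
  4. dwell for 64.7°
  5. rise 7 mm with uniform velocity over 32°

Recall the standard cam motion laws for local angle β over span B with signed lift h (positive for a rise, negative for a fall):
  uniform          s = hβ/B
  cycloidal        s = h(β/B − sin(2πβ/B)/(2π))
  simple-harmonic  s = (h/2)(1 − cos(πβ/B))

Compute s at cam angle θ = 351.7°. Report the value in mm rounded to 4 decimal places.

seg 1 [0°–141.9°] dwell: s stays 0.0000
seg 2 [141.9°–180.5°] uniform, h=15: full span → s += 15 → s = 15.0000
seg 3 [180.5°–263.3°] simple-harmonic, h=-14: full span → s += -14 → s = 1.0000
seg 4 [263.3°–328°] dwell: s stays 1.0000
seg 5 [328°–360°] uniform, h=7: θ=351.7° here. β=23.7, B=32. 7·23.7/32 = 5.1844 → s = 6.1844

6.1844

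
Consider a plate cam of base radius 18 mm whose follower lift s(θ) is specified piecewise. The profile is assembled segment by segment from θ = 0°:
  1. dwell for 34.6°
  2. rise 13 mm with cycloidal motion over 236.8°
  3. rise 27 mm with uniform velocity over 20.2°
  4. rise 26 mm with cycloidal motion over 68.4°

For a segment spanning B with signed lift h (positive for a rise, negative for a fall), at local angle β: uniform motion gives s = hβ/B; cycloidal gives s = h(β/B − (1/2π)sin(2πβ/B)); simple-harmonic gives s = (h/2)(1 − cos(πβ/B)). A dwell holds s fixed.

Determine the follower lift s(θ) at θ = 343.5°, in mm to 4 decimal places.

seg 1 [0°–34.6°] dwell: s stays 0.0000
seg 2 [34.6°–271.4°] cycloidal, h=13: full span → s += 13 → s = 13.0000
seg 3 [271.4°–291.6°] uniform, h=27: full span → s += 27 → s = 40.0000
seg 4 [291.6°–360°] cycloidal, h=26: θ=343.5° here. β=51.9, B=68.4. 26·(0.7588 − sin(2π·0.7588)/(2π)) = 23.8598 → s = 63.8598

63.8598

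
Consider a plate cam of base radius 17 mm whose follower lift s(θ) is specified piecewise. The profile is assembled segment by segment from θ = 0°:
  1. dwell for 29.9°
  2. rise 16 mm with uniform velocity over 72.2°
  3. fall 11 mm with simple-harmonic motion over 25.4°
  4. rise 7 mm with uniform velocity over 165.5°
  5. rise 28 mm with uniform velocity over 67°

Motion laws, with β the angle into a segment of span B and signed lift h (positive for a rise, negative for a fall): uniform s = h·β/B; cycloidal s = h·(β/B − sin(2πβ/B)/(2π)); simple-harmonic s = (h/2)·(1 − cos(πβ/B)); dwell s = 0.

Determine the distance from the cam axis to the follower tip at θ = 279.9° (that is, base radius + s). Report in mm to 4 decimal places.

seg 1 [0°–29.9°] dwell: s stays 0.0000
seg 2 [29.9°–102.1°] uniform, h=16: full span → s += 16 → s = 16.0000
seg 3 [102.1°–127.5°] simple-harmonic, h=-11: full span → s += -11 → s = 5.0000
seg 4 [127.5°–293°] uniform, h=7: θ=279.9° here. β=152.4, B=165.5. 7·152.4/165.5 = 6.4459 → s = 11.4459
radial distance = base radius + s = 17 + 11.4459 = 28.4459

28.4459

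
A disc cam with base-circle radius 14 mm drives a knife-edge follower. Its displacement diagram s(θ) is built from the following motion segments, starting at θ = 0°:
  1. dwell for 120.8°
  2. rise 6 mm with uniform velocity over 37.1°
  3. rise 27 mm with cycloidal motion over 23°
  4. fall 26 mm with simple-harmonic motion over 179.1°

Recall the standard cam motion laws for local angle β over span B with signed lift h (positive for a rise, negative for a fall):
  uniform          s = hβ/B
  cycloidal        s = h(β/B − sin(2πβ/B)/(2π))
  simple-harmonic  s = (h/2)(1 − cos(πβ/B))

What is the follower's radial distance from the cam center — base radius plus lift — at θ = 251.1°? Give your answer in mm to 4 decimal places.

seg 1 [0°–120.8°] dwell: s stays 0.0000
seg 2 [120.8°–157.9°] uniform, h=6: full span → s += 6 → s = 6.0000
seg 3 [157.9°–180.9°] cycloidal, h=27: full span → s += 27 → s = 33.0000
seg 4 [180.9°–360°] simple-harmonic, h=-26: θ=251.1° here. β=70.2, B=179.1. -26/2·(1 − cos(π·0.3920)) = -8.6718 → s = 24.3282
radial distance = base radius + s = 14 + 24.3282 = 38.3282

38.3282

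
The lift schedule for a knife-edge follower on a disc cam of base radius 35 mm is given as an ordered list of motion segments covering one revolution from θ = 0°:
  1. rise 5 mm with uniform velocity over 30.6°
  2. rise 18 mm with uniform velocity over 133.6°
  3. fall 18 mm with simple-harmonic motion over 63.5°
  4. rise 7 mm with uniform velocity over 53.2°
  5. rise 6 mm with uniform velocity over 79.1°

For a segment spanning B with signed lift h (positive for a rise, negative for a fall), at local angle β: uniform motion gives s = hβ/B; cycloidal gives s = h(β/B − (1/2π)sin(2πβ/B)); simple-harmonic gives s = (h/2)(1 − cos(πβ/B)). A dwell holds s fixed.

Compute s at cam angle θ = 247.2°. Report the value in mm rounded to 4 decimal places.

seg 1 [0°–30.6°] uniform, h=5: full span → s += 5 → s = 5.0000
seg 2 [30.6°–164.2°] uniform, h=18: full span → s += 18 → s = 23.0000
seg 3 [164.2°–227.7°] simple-harmonic, h=-18: full span → s += -18 → s = 5.0000
seg 4 [227.7°–280.9°] uniform, h=7: θ=247.2° here. β=19.5, B=53.2. 7·19.5/53.2 = 2.5658 → s = 7.5658

7.5658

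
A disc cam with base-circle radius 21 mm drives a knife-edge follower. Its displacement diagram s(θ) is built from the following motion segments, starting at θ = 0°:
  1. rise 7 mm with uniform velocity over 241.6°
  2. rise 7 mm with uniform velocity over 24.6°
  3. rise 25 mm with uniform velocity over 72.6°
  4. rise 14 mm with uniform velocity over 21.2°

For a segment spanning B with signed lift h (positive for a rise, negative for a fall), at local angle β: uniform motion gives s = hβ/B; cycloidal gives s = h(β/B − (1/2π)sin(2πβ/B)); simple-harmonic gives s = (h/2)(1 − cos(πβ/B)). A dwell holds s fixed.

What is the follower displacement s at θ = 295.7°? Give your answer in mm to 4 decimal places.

seg 1 [0°–241.6°] uniform, h=7: full span → s += 7 → s = 7.0000
seg 2 [241.6°–266.2°] uniform, h=7: full span → s += 7 → s = 14.0000
seg 3 [266.2°–338.8°] uniform, h=25: θ=295.7° here. β=29.5, B=72.6. 25·29.5/72.6 = 10.1584 → s = 24.1584

24.1584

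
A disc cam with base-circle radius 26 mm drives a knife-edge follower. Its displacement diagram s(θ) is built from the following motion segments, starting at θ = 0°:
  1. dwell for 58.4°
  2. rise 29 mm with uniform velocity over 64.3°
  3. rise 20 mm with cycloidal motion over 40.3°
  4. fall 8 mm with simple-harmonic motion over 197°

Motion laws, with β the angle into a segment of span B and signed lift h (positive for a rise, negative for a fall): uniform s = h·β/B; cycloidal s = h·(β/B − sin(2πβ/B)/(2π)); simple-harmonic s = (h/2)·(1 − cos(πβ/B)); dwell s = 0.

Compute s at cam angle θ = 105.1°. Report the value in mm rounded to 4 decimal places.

seg 1 [0°–58.4°] dwell: s stays 0.0000
seg 2 [58.4°–122.7°] uniform, h=29: θ=105.1° here. β=46.7, B=64.3. 29·46.7/64.3 = 21.0622 → s = 21.0622

21.0622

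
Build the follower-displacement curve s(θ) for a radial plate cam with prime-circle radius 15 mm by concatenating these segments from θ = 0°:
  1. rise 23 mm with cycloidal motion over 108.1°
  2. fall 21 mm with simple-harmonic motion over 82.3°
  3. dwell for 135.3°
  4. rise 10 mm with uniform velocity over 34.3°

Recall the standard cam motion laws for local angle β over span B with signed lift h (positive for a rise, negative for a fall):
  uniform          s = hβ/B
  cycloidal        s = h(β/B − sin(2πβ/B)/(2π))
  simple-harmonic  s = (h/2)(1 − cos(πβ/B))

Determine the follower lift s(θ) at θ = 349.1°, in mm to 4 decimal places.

seg 1 [0°–108.1°] cycloidal, h=23: full span → s += 23 → s = 23.0000
seg 2 [108.1°–190.4°] simple-harmonic, h=-21: full span → s += -21 → s = 2.0000
seg 3 [190.4°–325.7°] dwell: s stays 2.0000
seg 4 [325.7°–360°] uniform, h=10: θ=349.1° here. β=23.4, B=34.3. 10·23.4/34.3 = 6.8222 → s = 8.8222

8.8222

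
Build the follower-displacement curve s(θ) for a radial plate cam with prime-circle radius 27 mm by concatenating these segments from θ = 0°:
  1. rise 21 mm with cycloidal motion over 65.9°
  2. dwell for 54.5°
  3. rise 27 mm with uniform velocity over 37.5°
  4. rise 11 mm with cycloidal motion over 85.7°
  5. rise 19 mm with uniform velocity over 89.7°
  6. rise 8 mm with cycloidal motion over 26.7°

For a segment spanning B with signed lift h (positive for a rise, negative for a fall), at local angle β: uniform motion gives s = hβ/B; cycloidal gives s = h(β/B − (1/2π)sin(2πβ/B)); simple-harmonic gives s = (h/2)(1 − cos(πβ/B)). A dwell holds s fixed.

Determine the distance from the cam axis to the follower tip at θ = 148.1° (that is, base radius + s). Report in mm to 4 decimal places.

seg 1 [0°–65.9°] cycloidal, h=21: full span → s += 21 → s = 21.0000
seg 2 [65.9°–120.4°] dwell: s stays 21.0000
seg 3 [120.4°–157.9°] uniform, h=27: θ=148.1° here. β=27.7, B=37.5. 27·27.7/37.5 = 19.9440 → s = 40.9440
radial distance = base radius + s = 27 + 40.9440 = 67.9440

67.9440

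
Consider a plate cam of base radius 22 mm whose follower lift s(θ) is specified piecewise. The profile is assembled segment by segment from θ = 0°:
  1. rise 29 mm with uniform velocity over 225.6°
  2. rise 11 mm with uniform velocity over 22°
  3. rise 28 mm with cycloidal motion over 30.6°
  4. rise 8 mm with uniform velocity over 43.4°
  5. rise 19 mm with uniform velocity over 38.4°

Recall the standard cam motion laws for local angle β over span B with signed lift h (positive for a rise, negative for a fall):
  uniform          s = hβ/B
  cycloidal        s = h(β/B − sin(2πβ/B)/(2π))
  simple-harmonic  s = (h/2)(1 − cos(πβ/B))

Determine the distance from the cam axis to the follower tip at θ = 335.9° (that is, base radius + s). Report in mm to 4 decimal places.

seg 1 [0°–225.6°] uniform, h=29: full span → s += 29 → s = 29.0000
seg 2 [225.6°–247.6°] uniform, h=11: full span → s += 11 → s = 40.0000
seg 3 [247.6°–278.2°] cycloidal, h=28: full span → s += 28 → s = 68.0000
seg 4 [278.2°–321.6°] uniform, h=8: full span → s += 8 → s = 76.0000
seg 5 [321.6°–360°] uniform, h=19: θ=335.9° here. β=14.3, B=38.4. 19·14.3/38.4 = 7.0755 → s = 83.0755
radial distance = base radius + s = 22 + 83.0755 = 105.0755

105.0755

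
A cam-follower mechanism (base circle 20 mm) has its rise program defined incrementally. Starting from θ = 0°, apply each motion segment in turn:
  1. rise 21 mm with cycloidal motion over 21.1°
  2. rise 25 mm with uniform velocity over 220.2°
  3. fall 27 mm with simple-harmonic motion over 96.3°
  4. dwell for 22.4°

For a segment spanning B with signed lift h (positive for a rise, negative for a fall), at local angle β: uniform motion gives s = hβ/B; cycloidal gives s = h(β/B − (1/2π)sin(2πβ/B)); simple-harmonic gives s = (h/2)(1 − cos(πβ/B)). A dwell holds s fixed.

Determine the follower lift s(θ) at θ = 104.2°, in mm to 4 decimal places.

seg 1 [0°–21.1°] cycloidal, h=21: full span → s += 21 → s = 21.0000
seg 2 [21.1°–241.3°] uniform, h=25: θ=104.2° here. β=83.1, B=220.2. 25·83.1/220.2 = 9.4346 → s = 30.4346

30.4346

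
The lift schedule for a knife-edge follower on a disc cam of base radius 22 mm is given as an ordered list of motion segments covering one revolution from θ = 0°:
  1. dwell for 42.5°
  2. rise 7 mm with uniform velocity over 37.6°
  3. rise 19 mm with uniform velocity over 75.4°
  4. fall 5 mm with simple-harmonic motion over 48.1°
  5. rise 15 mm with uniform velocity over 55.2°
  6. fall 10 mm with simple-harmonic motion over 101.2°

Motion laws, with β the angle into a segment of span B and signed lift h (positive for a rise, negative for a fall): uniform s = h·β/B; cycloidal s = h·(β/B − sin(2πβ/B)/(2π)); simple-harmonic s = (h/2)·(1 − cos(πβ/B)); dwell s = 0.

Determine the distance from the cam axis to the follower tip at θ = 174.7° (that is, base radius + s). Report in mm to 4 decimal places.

seg 1 [0°–42.5°] dwell: s stays 0.0000
seg 2 [42.5°–80.1°] uniform, h=7: full span → s += 7 → s = 7.0000
seg 3 [80.1°–155.5°] uniform, h=19: full span → s += 19 → s = 26.0000
seg 4 [155.5°–203.6°] simple-harmonic, h=-5: θ=174.7° here. β=19.2, B=48.1. -5/2·(1 − cos(π·0.3992)) = -1.7212 → s = 24.2788
radial distance = base radius + s = 22 + 24.2788 = 46.2788

46.2788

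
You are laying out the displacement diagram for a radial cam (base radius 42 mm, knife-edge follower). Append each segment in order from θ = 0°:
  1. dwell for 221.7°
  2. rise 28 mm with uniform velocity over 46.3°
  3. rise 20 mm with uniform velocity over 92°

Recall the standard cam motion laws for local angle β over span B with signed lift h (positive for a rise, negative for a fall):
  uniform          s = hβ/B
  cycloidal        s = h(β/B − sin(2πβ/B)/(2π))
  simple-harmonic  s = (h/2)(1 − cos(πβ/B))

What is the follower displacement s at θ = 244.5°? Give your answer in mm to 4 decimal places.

seg 1 [0°–221.7°] dwell: s stays 0.0000
seg 2 [221.7°–268°] uniform, h=28: θ=244.5° here. β=22.8, B=46.3. 28·22.8/46.3 = 13.7883 → s = 13.7883

13.7883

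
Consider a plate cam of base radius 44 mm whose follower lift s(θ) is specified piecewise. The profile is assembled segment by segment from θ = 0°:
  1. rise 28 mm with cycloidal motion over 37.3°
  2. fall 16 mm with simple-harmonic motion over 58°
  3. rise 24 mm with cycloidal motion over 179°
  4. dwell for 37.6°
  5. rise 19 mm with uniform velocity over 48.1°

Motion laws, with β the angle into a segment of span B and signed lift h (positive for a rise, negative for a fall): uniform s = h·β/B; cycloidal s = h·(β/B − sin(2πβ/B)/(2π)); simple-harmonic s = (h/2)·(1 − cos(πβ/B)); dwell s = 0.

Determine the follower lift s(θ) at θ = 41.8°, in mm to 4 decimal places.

seg 1 [0°–37.3°] cycloidal, h=28: full span → s += 28 → s = 28.0000
seg 2 [37.3°–95.3°] simple-harmonic, h=-16: θ=41.8° here. β=4.5, B=58. -16/2·(1 − cos(π·0.0776)) = -0.2365 → s = 27.7635

27.7635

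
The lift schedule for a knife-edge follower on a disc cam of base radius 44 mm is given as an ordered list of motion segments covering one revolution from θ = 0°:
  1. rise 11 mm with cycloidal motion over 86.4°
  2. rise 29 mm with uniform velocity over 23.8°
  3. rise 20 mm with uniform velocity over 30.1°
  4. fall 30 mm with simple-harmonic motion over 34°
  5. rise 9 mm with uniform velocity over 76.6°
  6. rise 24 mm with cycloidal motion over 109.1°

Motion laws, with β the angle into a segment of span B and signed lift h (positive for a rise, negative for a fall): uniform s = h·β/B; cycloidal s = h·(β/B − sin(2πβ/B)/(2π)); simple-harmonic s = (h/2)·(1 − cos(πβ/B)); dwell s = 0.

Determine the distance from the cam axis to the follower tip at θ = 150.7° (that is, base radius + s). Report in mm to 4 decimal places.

seg 1 [0°–86.4°] cycloidal, h=11: full span → s += 11 → s = 11.0000
seg 2 [86.4°–110.2°] uniform, h=29: full span → s += 29 → s = 40.0000
seg 3 [110.2°–140.3°] uniform, h=20: full span → s += 20 → s = 60.0000
seg 4 [140.3°–174.3°] simple-harmonic, h=-30: θ=150.7° here. β=10.4, B=34. -30/2·(1 − cos(π·0.3059)) = -6.4090 → s = 53.5910
radial distance = base radius + s = 44 + 53.5910 = 97.5910

97.5910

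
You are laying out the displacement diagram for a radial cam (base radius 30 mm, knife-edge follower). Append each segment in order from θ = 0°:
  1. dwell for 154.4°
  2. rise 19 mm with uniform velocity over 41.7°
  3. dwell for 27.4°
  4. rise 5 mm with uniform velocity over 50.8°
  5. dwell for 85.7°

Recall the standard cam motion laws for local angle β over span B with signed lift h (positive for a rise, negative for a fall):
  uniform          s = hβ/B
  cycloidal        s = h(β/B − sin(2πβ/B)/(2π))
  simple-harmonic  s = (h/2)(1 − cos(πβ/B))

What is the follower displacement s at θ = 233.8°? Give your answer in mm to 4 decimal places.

seg 1 [0°–154.4°] dwell: s stays 0.0000
seg 2 [154.4°–196.1°] uniform, h=19: full span → s += 19 → s = 19.0000
seg 3 [196.1°–223.5°] dwell: s stays 19.0000
seg 4 [223.5°–274.3°] uniform, h=5: θ=233.8° here. β=10.3, B=50.8. 5·10.3/50.8 = 1.0138 → s = 20.0138

20.0138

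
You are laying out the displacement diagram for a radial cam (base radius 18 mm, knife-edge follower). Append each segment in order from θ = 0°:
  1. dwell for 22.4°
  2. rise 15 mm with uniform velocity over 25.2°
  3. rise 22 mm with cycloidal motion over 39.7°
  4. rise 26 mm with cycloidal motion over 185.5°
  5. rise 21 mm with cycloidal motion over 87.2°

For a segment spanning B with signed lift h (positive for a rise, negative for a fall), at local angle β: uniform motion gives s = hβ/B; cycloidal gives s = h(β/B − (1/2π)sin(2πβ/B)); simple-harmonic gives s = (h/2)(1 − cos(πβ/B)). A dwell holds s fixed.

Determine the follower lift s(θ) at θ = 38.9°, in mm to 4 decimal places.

seg 1 [0°–22.4°] dwell: s stays 0.0000
seg 2 [22.4°–47.6°] uniform, h=15: θ=38.9° here. β=16.5, B=25.2. 15·16.5/25.2 = 9.8214 → s = 9.8214

9.8214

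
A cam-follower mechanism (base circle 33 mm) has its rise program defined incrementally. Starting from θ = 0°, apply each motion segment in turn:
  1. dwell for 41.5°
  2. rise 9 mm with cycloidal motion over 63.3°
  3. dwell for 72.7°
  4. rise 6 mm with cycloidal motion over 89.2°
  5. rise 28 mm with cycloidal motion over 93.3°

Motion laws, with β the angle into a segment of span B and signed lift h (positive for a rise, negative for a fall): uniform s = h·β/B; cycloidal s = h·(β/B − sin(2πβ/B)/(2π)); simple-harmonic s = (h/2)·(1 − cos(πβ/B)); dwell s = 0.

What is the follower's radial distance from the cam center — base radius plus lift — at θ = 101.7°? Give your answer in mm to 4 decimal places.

seg 1 [0°–41.5°] dwell: s stays 0.0000
seg 2 [41.5°–104.8°] cycloidal, h=9: θ=101.7° here. β=60.2, B=63.3. 9·(0.9510 − sin(2π·0.9510)/(2π)) = 8.9931 → s = 8.9931
radial distance = base radius + s = 33 + 8.9931 = 41.9931

41.9931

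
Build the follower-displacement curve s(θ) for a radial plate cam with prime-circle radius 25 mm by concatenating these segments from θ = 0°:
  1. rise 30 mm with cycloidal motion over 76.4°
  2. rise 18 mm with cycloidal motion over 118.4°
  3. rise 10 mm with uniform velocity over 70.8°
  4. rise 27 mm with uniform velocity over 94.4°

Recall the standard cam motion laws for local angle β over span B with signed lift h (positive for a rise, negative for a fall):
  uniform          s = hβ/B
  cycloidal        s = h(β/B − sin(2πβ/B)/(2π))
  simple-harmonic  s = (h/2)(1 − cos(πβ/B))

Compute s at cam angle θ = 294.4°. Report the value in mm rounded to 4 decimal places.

seg 1 [0°–76.4°] cycloidal, h=30: full span → s += 30 → s = 30.0000
seg 2 [76.4°–194.8°] cycloidal, h=18: full span → s += 18 → s = 48.0000
seg 3 [194.8°–265.6°] uniform, h=10: full span → s += 10 → s = 58.0000
seg 4 [265.6°–360°] uniform, h=27: θ=294.4° here. β=28.8, B=94.4. 27·28.8/94.4 = 8.2373 → s = 66.2373

66.2373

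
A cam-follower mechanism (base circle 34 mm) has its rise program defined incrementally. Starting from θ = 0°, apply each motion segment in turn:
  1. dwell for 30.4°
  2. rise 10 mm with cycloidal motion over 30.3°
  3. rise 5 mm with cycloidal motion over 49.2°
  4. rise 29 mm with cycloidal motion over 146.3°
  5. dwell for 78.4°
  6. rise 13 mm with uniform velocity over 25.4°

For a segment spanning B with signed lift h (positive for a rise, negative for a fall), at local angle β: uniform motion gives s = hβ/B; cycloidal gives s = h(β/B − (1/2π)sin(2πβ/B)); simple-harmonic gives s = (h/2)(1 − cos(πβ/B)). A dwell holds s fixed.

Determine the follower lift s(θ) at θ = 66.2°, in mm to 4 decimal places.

seg 1 [0°–30.4°] dwell: s stays 0.0000
seg 2 [30.4°–60.7°] cycloidal, h=10: full span → s += 10 → s = 10.0000
seg 3 [60.7°–109.9°] cycloidal, h=5: θ=66.2° here. β=5.5, B=49.2. 5·(0.1118 − sin(2π·0.1118)/(2π)) = 0.0448 → s = 10.0448

10.0448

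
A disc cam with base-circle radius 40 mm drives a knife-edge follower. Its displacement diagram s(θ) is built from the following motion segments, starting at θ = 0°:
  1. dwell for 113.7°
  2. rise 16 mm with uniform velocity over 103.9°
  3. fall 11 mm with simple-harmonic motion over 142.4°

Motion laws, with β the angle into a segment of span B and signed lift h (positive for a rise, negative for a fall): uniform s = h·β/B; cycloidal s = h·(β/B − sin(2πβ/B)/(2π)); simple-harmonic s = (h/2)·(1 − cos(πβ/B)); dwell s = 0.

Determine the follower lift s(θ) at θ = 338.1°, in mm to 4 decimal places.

seg 1 [0°–113.7°] dwell: s stays 0.0000
seg 2 [113.7°–217.6°] uniform, h=16: full span → s += 16 → s = 16.0000
seg 3 [217.6°–360°] simple-harmonic, h=-11: θ=338.1° here. β=120.5, B=142.4. -11/2·(1 − cos(π·0.8462)) = -10.3704 → s = 5.6296

5.6296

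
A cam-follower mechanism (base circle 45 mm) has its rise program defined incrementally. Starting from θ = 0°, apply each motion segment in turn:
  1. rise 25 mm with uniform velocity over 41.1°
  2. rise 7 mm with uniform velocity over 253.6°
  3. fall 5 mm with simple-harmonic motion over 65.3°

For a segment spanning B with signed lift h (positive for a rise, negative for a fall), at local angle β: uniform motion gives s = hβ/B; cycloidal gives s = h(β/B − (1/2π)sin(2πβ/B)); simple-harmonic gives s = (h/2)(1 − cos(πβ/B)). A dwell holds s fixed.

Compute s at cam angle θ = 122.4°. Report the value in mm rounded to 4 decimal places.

seg 1 [0°–41.1°] uniform, h=25: full span → s += 25 → s = 25.0000
seg 2 [41.1°–294.7°] uniform, h=7: θ=122.4° here. β=81.3, B=253.6. 7·81.3/253.6 = 2.2441 → s = 27.2441

27.2441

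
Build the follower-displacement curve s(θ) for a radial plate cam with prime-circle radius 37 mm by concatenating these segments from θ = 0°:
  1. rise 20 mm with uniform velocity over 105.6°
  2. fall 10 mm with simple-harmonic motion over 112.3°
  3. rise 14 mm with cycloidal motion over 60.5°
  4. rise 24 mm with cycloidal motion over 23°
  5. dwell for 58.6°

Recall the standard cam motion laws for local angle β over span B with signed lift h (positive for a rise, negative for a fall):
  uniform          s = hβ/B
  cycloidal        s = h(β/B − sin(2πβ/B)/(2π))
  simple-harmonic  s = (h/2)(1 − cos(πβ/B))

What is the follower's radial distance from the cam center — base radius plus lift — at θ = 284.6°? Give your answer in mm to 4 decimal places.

seg 1 [0°–105.6°] uniform, h=20: full span → s += 20 → s = 20.0000
seg 2 [105.6°–217.9°] simple-harmonic, h=-10: full span → s += -10 → s = 10.0000
seg 3 [217.9°–278.4°] cycloidal, h=14: full span → s += 14 → s = 24.0000
seg 4 [278.4°–301.4°] cycloidal, h=24: θ=284.6° here. β=6.2, B=23. 24·(0.2696 − sin(2π·0.2696)/(2π)) = 2.6787 → s = 26.6787
radial distance = base radius + s = 37 + 26.6787 = 63.6787

63.6787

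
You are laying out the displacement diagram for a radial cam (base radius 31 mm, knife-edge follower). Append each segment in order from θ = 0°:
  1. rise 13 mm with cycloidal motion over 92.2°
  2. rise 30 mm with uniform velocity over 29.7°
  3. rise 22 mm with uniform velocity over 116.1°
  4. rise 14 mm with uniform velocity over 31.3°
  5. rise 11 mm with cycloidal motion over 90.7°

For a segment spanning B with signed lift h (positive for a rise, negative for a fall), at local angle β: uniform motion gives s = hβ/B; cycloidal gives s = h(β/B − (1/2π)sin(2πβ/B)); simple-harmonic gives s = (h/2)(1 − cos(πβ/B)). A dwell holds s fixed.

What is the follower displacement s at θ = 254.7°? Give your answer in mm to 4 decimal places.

seg 1 [0°–92.2°] cycloidal, h=13: full span → s += 13 → s = 13.0000
seg 2 [92.2°–121.9°] uniform, h=30: full span → s += 30 → s = 43.0000
seg 3 [121.9°–238°] uniform, h=22: full span → s += 22 → s = 65.0000
seg 4 [238°–269.3°] uniform, h=14: θ=254.7° here. β=16.7, B=31.3. 14·16.7/31.3 = 7.4696 → s = 72.4696

72.4696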